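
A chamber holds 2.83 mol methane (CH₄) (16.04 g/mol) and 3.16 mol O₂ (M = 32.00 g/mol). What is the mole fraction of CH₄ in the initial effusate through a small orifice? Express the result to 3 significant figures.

Rate_i ∝ x_i/√M_i (Graham's law weighted by mole fraction), so the effusate composition follows n_i/√M_i.
Mole fraction of CH₄ in the effusate = (n_CH₄/√M_CH₄) / (n_CH₄/√M_CH₄ + n_O₂/√M_O₂)
= (2.83/√16.04) / (2.83/√16.04 + 3.16/√32.00) = 0.7066/(0.7066 + 0.5586) = 0.558.

0.558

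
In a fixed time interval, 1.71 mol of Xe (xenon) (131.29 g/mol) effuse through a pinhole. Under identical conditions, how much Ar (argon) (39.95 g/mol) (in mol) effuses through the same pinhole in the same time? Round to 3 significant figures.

By Graham's law, rate_Ar/rate_Xe = √(M_Xe/M_Ar) = √(131.29/39.95) = √3.286 = 1.813.
So the amount for Ar is 1.71 × 1.813 = 3.10 mol.

3.10 mol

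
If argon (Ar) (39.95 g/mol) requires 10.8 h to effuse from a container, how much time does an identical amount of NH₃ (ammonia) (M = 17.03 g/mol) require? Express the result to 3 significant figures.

7.05 h

Graham's law gives t_NH₃/t_Ar = √(M_NH₃/M_Ar) = √(17.03/39.95) = √0.4263 = 0.6529.
So the time for NH₃ is 10.8 × 0.6529 = 7.05 h.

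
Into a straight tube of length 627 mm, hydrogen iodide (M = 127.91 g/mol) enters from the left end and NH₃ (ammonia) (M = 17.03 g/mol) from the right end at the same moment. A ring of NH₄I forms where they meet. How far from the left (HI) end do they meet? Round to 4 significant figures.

In equal time, each gas travels a distance ∝ its rate ∝ 1/√M, so d_HI/d_NH₃ = √(M_NH₃/M_HI) = √(17.03/127.91) = 0.3649.
With d_HI + d_NH₃ = 627 mm, d_NH₃ = 627/(1 + 0.3649) = 459.4 mm.
d_HI = 627 − 459.4 = 167.6 mm.

167.6 mm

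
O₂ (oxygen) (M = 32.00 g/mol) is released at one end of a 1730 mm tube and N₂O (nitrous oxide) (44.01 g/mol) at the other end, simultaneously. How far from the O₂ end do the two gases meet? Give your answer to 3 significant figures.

In equal time, each gas travels a distance ∝ its rate ∝ 1/√M, so d_O₂/d_N₂O = √(M_N₂O/M_O₂) = √(44.01/32.00) = 1.173.
With d_O₂ + d_N₂O = 1730 mm, d_N₂O = 1730/(1 + 1.173) = 796.2 mm.
d_O₂ = 1730 − 796.2 = 934 mm.

934 mm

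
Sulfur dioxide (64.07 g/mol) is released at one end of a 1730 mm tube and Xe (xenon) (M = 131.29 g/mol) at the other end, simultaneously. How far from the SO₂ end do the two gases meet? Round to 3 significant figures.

1020 mm

Distances travelled in equal time are proportional to diffusion rates, so d_SO₂/d_Xe = √(M_Xe/M_SO₂) = √(131.29/64.07) = 1.431.
With d_SO₂ + d_Xe = 1730 mm, d_Xe = 1730/(1 + 1.431) = 711.5 mm.
d_SO₂ = 1730 − 711.5 = 1020 mm.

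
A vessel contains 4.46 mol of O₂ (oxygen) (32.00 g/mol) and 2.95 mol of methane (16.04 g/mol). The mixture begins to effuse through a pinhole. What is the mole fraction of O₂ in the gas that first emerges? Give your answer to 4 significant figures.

0.5170

Each component's effusion rate ∝ (its partial pressure)·(1/√M) ∝ n_i/√M_i.
Mole fraction of O₂ in the effusate = (n_O₂/√M_O₂) / (n_O₂/√M_O₂ + n_CH₄/√M_CH₄)
= (4.46/√32.00) / (4.46/√32.00 + 2.95/√16.04) = 0.7884/(0.7884 + 0.7366) = 0.5170.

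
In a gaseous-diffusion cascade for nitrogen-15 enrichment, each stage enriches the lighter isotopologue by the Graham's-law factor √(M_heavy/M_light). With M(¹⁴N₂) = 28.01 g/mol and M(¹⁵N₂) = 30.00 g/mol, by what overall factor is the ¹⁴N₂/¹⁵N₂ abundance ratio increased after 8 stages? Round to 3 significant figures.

1.32

After 8 stages the ratio has grown by (√(30.00/28.01))^8 = (30.00/28.01)^(8/2).
= 1.07105^4 = 1.32.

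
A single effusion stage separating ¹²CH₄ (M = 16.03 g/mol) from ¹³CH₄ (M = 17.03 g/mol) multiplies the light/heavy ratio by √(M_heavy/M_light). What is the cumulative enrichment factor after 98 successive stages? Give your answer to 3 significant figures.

The single-stage factor is √(M_heavy/M_light), so 98 stages give [√(17.03/16.03)]^98 = (17.03/16.03)^(98/2).
= 1.06238^49 = 19.4.

19.4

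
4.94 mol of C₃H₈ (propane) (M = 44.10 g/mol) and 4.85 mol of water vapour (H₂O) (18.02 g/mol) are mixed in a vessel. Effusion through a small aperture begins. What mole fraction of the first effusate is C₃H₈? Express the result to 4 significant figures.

Effusion rate of each component ∝ n_i/√M_i (partial pressure × 1/√M).
x_C₃H₈(eff) = (n_C₃H₈/√M_C₃H₈) / (n_C₃H₈/√M_C₃H₈ + n_H₂O/√M_H₂O)
= (4.94/√44.10) / (4.94/√44.10 + 4.85/√18.02) = 0.7439/(0.7439 + 1.143) = 0.3943.

0.3943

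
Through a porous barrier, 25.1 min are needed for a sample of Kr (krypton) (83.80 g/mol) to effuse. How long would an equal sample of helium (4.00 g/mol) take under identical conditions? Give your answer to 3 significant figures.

From Graham's law, t_He/t_Kr = √(M_He/M_Kr) = √(4.00/83.80) = √0.04773 = 0.2185.
So the time for He is 25.1 × 0.2185 = 5.48 min.

5.48 min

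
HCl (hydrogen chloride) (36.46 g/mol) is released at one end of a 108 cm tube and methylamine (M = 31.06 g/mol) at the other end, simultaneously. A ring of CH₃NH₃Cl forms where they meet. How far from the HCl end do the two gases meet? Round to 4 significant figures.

51.84 cm

Distances travelled in equal time are proportional to diffusion rates, so d_HCl/d_CH₃NH₂ = √(M_CH₃NH₂/M_HCl) = √(31.06/36.46) = 0.9230.
With d_HCl + d_CH₃NH₂ = 108 cm, d_CH₃NH₂ = 108/(1 + 0.9230) = 56.16 cm.
d_HCl = 108 − 56.16 = 51.84 cm.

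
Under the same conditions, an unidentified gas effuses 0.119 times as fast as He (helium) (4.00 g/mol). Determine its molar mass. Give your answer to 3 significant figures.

Using Graham's law: rate_X/rate_He = √(M_He/M_X).
0.119 = √(4.00/M_X)
M_X = 4.00 / 0.119² = 4.00 / 0.01416 = 282 g/mol

282 g/mol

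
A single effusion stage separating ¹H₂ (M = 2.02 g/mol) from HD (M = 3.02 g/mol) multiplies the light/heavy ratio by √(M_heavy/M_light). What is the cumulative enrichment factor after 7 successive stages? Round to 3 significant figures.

Each stage multiplies the ratio by α = √(3.02/2.02), so after 7 stages the overall factor is α^7 = (3.02/2.02)^(7/2).
= 1.49505^(7/2) = 4.09.

4.09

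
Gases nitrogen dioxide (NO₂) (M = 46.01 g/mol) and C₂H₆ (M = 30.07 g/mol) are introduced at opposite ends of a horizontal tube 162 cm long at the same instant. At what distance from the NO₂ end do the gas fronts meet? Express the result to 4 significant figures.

In equal time, each gas travels a distance ∝ its rate ∝ 1/√M, so d_NO₂/d_C₂H₆ = √(M_C₂H₆/M_NO₂) = √(30.07/46.01) = 0.8084.
With d_NO₂ + d_C₂H₆ = 162 cm, d_C₂H₆ = 162/(1 + 0.8084) = 89.58 cm.
d_NO₂ = 162 − 89.58 = 72.42 cm.

72.42 cm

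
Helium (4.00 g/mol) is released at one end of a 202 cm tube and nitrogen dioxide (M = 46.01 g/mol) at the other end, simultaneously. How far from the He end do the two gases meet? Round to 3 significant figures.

In equal time, each gas travels a distance ∝ its rate ∝ 1/√M, so d_He/d_NO₂ = √(M_NO₂/M_He) = √(46.01/4.00) = 3.392.
With d_He + d_NO₂ = 202 cm, d_NO₂ = 202/(1 + 3.392) = 46.00 cm.
d_He = 202 − 46.00 = 156 cm.

156 cm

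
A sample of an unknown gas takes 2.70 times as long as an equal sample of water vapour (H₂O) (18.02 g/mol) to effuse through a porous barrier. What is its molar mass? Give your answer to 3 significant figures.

By Graham's law, t_X/t_H₂O = √(M_X/M_H₂O).
2.70 = √(M_X/18.02)
M_X = 18.02 × 2.70² = 18.02 × 7.290 = 131 g/mol

131 g/mol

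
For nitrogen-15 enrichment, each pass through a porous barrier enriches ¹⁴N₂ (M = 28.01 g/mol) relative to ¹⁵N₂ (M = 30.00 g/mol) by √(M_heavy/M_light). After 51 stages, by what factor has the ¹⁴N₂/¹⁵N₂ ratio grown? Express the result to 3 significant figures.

5.76

Overall factor = α^51 with α = √(30.00/28.01), i.e. (30.00/28.01)^(51/2).
= 1.07105^(51/2) = 5.76.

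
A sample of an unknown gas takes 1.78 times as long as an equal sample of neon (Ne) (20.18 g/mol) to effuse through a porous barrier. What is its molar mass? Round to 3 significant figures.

Since effusion rate ∝ 1/√M, t_X/t_Ne = √(M_X/M_Ne).
1.78 = √(M_X/20.18)
M_X = 20.18 × 1.78² = 20.18 × 3.168 = 63.9 g/mol

63.9 g/mol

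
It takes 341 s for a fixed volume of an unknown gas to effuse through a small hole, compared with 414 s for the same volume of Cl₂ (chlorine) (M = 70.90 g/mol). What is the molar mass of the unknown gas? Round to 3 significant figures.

48.1 g/mol

From Graham's law, t_X/t_Cl₂ = √(M_X/M_Cl₂).
341/414 = 0.8237 = √(M_X/70.90)
M_X = 70.90 × 0.8237² = 70.90 × 0.6784 = 48.1 g/mol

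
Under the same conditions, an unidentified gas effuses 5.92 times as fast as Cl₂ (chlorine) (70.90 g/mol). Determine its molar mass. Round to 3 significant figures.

By Graham's law, rate_X/rate_Cl₂ = √(M_Cl₂/M_X).
5.92 = √(70.90/M_X)
M_X = 70.90 / 5.92² = 70.90 / 35.05 = 2.02 g/mol

2.02 g/mol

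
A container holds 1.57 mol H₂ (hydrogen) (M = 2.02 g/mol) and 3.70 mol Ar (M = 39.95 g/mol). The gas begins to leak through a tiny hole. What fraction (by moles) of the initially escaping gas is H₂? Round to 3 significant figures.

Each component's effusion rate ∝ (its partial pressure)·(1/√M) ∝ n_i/√M_i.
So x_H₂ in the escaping gas = (n_H₂/√M_H₂) / Σ(n_i/√M_i)
= (1.57/√2.02) / (1.57/√2.02 + 3.70/√39.95) = 1.105/(1.105 + 0.5854) = 0.654.

0.654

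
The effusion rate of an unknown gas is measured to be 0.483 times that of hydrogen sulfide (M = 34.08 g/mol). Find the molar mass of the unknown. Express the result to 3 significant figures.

Graham's law gives rate_X/rate_H₂S = √(M_H₂S/M_X).
0.483 = √(34.08/M_X)
M_X = 34.08 / 0.483² = 34.08 / 0.2333 = 146 g/mol

146 g/mol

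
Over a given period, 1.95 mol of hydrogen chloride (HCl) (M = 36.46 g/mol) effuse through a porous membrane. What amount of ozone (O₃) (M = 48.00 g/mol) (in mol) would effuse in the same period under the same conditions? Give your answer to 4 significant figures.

1.700 mol

Graham's law gives rate_O₃/rate_HCl = √(M_HCl/M_O₃) = √(36.46/48.00) = √0.7596 = 0.8715.
So the amount for O₃ is 1.95 × 0.8715 = 1.700 mol.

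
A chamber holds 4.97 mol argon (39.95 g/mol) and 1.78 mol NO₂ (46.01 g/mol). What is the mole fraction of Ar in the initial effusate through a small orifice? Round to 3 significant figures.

0.750

The effusion rate of species i is ∝ p_i/√M_i ∝ n_i/√M_i.
x_Ar(eff) = (n_Ar/√M_Ar) / (n_Ar/√M_Ar + n_NO₂/√M_NO₂)
= (4.97/√39.95) / (4.97/√39.95 + 1.78/√46.01) = 0.7863/(0.7863 + 0.2624) = 0.750.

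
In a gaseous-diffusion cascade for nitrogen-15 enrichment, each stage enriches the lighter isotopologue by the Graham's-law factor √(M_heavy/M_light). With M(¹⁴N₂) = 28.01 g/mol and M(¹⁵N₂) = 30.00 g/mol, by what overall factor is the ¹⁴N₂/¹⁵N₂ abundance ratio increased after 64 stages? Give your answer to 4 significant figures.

8.992

The single-stage factor is √(M_heavy/M_light), so 64 stages give [√(30.00/28.01)]^64 = (30.00/28.01)^(64/2).
= 1.07105^32 = 8.992.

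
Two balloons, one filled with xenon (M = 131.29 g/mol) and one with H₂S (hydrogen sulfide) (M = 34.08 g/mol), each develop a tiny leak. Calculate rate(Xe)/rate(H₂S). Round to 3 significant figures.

0.509

Using Graham's law: rate_Xe/rate_H₂S = √(M_H₂S/M_Xe) = √(34.08/131.29) = √0.2596 = 0.509.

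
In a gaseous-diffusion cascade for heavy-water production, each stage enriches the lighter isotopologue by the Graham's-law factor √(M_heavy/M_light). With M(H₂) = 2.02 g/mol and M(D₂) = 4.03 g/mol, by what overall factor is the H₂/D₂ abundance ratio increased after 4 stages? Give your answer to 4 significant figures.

3.980

Each stage multiplies the ratio by α = √(4.03/2.02), so after 4 stages the overall factor is α^4 = (4.03/2.02)^(4/2).
= 1.99505^2 = 3.980.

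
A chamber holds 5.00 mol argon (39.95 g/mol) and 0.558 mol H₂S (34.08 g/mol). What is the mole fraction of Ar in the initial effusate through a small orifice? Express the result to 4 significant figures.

Effusion rate of each component ∝ n_i/√M_i (partial pressure × 1/√M).
x_Ar(eff) = (n_Ar/√M_Ar) / (n_Ar/√M_Ar + n_H₂S/√M_H₂S)
= (5.00/√39.95) / (5.00/√39.95 + 0.558/√34.08) = 0.7911/(0.7911 + 0.09558) = 0.8922.

0.8922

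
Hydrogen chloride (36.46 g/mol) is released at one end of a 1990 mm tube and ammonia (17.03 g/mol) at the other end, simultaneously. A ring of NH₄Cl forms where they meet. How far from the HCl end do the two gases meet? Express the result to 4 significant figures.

807.9 mm

In equal time, each gas travels a distance ∝ its rate ∝ 1/√M, so d_HCl/d_NH₃ = √(M_NH₃/M_HCl) = √(17.03/36.46) = 0.6834.
With d_HCl + d_NH₃ = 1990 mm, d_NH₃ = 1990/(1 + 0.6834) = 1182 mm.
d_HCl = 1990 − 1182 = 807.9 mm.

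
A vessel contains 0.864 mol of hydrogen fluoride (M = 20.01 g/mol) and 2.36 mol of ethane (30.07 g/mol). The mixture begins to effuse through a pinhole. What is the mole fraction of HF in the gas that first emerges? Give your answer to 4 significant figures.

Effusion rate of each component ∝ n_i/√M_i (partial pressure × 1/√M).
x_HF(eff) = (n_HF/√M_HF) / (n_HF/√M_HF + n_C₂H₆/√M_C₂H₆)
= (0.864/√20.01) / (0.864/√20.01 + 2.36/√30.07) = 0.1931/(0.1931 + 0.4304) = 0.3098.

0.3098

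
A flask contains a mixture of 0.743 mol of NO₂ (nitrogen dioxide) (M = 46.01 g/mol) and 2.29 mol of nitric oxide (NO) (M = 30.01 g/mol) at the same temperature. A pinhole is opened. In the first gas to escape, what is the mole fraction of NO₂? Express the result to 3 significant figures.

0.208

Each component's effusion rate ∝ (its partial pressure)·(1/√M) ∝ n_i/√M_i.
x_NO₂(eff) = (n_NO₂/√M_NO₂) / (n_NO₂/√M_NO₂ + n_NO/√M_NO)
= (0.743/√46.01) / (0.743/√46.01 + 2.29/√30.01) = 0.1095/(0.1095 + 0.4180) = 0.208.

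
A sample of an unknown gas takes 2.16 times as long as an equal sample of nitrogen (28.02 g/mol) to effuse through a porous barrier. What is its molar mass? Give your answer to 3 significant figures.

131 g/mol

Graham's law gives t_X/t_N₂ = √(M_X/M_N₂).
2.16 = √(M_X/28.02)
M_X = 28.02 × 2.16² = 28.02 × 4.666 = 131 g/mol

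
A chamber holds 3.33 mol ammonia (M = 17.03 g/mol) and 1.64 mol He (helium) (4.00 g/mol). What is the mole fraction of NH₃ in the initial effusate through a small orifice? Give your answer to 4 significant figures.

0.4960

Each component's effusion rate ∝ (its partial pressure)·(1/√M) ∝ n_i/√M_i.
x_NH₃(eff) = (n_NH₃/√M_NH₃) / (n_NH₃/√M_NH₃ + n_He/√M_He)
= (3.33/√17.03) / (3.33/√17.03 + 1.64/√4.00) = 0.8069/(0.8069 + 0.8200) = 0.4960.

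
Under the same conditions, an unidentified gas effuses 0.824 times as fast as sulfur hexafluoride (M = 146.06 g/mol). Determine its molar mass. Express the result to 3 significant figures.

By Graham's law, rate_X/rate_SF₆ = √(M_SF₆/M_X).
0.824 = √(146.06/M_X)
M_X = 146.06 / 0.824² = 146.06 / 0.6790 = 215 g/mol

215 g/mol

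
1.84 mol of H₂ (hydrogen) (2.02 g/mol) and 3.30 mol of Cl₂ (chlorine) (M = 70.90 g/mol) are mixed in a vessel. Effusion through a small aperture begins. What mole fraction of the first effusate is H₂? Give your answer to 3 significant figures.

0.768

Each component's effusion rate ∝ (its partial pressure)·(1/√M) ∝ n_i/√M_i.
So x_H₂ in the escaping gas = (n_H₂/√M_H₂) / Σ(n_i/√M_i)
= (1.84/√2.02) / (1.84/√2.02 + 3.30/√70.90) = 1.295/(1.295 + 0.3919) = 0.768.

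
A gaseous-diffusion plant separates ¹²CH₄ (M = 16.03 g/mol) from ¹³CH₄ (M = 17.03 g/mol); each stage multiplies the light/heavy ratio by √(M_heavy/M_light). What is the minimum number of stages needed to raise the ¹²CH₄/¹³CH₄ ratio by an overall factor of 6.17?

61

Per stage α = (17.03/16.03)^(1/2) = 1.06238^0.5, giving ln α = 0.03026.
Need α^N ≥ 6.17 ⇒ N ≥ ln(6.17) / ln α = 1.820 / 0.03026 = 60.14.
Rounding up, N = 61 stages.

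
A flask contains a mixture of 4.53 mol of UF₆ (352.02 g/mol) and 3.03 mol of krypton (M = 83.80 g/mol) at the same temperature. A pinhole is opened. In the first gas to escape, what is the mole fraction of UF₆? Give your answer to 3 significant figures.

0.422

Each component's effusion rate ∝ (its partial pressure)·(1/√M) ∝ n_i/√M_i.
x_UF₆(eff) = (n_UF₆/√M_UF₆) / (n_UF₆/√M_UF₆ + n_Kr/√M_Kr)
= (4.53/√352.02) / (4.53/√352.02 + 3.03/√83.80) = 0.2414/(0.2414 + 0.3310) = 0.422.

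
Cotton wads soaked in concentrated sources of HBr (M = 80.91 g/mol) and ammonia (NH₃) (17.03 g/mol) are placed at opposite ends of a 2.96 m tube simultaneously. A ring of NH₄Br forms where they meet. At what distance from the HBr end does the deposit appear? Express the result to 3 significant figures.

0.931 m

Graham's law gives d_HBr/d_NH₃ = rate_HBr/rate_NH₃ = √(M_NH₃/M_HBr) = √(17.03/80.91) = 0.4588.
With d_HBr + d_NH₃ = 2.96 m, d_NH₃ = 2.96/(1 + 0.4588) = 2.029 m.
d_HBr = 2.96 − 2.029 = 0.931 m.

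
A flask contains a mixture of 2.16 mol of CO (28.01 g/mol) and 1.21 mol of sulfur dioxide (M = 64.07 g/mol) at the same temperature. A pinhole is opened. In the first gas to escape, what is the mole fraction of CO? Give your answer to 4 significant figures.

0.7297

Each component's effusion rate ∝ (its partial pressure)·(1/√M) ∝ n_i/√M_i.
x_CO(eff) = (n_CO/√M_CO) / (n_CO/√M_CO + n_SO₂/√M_SO₂)
= (2.16/√28.01) / (2.16/√28.01 + 1.21/√64.07) = 0.4081/(0.4081 + 0.1512) = 0.7297.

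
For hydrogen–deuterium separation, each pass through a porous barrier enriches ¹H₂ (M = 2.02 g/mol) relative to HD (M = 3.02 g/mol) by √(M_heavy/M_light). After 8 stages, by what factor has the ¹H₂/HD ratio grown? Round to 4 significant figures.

After 8 stages the ratio has grown by (√(3.02/2.02))^8 = (3.02/2.02)^(8/2).
= 1.49505^4 = 4.996.

4.996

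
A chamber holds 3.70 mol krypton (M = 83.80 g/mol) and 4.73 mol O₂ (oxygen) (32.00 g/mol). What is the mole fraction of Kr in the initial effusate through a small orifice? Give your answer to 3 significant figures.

0.326

The effusion rate of species i is ∝ p_i/√M_i ∝ n_i/√M_i.
So x_Kr in the escaping gas = (n_Kr/√M_Kr) / Σ(n_i/√M_i)
= (3.70/√83.80) / (3.70/√83.80 + 4.73/√32.00) = 0.4042/(0.4042 + 0.8362) = 0.326.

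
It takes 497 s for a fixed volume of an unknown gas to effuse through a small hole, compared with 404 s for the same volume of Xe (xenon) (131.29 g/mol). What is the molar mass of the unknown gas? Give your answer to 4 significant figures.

198.7 g/mol

Using Graham's law: t_X/t_Xe = √(M_X/M_Xe).
497/404 = 1.230 = √(M_X/131.29)
M_X = 131.29 × 1.230² = 131.29 × 1.513 = 198.7 g/mol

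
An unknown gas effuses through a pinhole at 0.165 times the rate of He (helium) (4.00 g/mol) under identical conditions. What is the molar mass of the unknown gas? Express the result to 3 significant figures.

Graham's law gives rate_X/rate_He = √(M_He/M_X).
0.165 = √(4.00/M_X)
M_X = 4.00 / 0.165² = 4.00 / 0.02723 = 147 g/mol

147 g/mol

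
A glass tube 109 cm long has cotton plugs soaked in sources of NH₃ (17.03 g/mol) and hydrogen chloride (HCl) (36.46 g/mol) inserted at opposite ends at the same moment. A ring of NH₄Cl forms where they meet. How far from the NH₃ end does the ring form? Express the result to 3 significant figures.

64.7 cm

In equal time, each gas travels a distance ∝ its rate ∝ 1/√M, so d_NH₃/d_HCl = √(M_HCl/M_NH₃) = √(36.46/17.03) = 1.463.
With d_NH₃ + d_HCl = 109 cm, d_HCl = 109/(1 + 1.463) = 44.25 cm.
d_NH₃ = 109 − 44.25 = 64.7 cm.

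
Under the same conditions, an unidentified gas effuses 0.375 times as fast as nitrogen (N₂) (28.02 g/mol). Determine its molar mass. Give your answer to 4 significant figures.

199.3 g/mol

By Graham's law, rate_X/rate_N₂ = √(M_N₂/M_X).
0.375 = √(28.02/M_X)
M_X = 28.02 / 0.375² = 28.02 / 0.1406 = 199.3 g/mol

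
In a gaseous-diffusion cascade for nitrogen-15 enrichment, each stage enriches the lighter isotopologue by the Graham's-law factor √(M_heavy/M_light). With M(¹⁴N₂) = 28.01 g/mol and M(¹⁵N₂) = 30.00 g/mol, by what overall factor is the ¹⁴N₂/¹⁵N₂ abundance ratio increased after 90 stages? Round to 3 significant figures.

Overall factor = α^90 with α = √(30.00/28.01), i.e. (30.00/28.01)^(90/2).
= 1.07105^45 = 21.9.

21.9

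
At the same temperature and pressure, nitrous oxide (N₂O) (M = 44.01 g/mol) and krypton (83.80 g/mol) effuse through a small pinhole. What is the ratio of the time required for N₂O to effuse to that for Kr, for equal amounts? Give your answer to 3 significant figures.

From Graham's law, t_N₂O/t_Kr = √(M_N₂O/M_Kr) = √(44.01/83.80) = √0.5252 = 0.725.

0.725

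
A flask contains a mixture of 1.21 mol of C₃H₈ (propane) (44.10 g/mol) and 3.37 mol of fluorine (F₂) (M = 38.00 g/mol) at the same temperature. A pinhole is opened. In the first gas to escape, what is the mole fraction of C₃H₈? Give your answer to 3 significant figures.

0.250

The effusion rate of species i is ∝ p_i/√M_i ∝ n_i/√M_i.
x_C₃H₈(eff) = (n_C₃H₈/√M_C₃H₈) / (n_C₃H₈/√M_C₃H₈ + n_F₂/√M_F₂)
= (1.21/√44.10) / (1.21/√44.10 + 3.37/√38.00) = 0.1822/(0.1822 + 0.5467) = 0.250.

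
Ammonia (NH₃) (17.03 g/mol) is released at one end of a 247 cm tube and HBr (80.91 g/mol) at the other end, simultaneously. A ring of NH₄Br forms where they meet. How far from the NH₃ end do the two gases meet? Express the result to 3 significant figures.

169 cm

Graham's law gives d_NH₃/d_HBr = rate_NH₃/rate_HBr = √(M_HBr/M_NH₃) = √(80.91/17.03) = 2.180.
With d_NH₃ + d_HBr = 247 cm, d_HBr = 247/(1 + 2.180) = 77.68 cm.
d_NH₃ = 247 − 77.68 = 169 cm.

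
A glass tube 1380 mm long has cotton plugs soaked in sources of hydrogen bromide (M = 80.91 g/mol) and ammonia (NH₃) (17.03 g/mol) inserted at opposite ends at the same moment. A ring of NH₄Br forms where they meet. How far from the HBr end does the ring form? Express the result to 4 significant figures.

The fronts meet when d_HBr + d_NH₃ = L with d_HBr/d_NH₃ = √(M_NH₃/M_HBr) (Graham's law). Here √(M_NH₃/M_HBr) = √(17.03/80.91) = 0.4588.
With d_HBr + d_NH₃ = 1380 mm, d_NH₃ = 1380/(1 + 0.4588) = 946.0 mm.
d_HBr = 1380 − 946.0 = 434.0 mm.

434.0 mm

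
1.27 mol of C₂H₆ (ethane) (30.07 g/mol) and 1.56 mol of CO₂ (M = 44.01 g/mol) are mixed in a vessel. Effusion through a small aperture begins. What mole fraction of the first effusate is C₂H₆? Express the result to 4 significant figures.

Effusion rate of each component ∝ n_i/√M_i (partial pressure × 1/√M).
x_C₂H₆(eff) = (n_C₂H₆/√M_C₂H₆) / (n_C₂H₆/√M_C₂H₆ + n_CO₂/√M_CO₂)
= (1.27/√30.07) / (1.27/√30.07 + 1.56/√44.01) = 0.2316/(0.2316 + 0.2352) = 0.4962.

0.4962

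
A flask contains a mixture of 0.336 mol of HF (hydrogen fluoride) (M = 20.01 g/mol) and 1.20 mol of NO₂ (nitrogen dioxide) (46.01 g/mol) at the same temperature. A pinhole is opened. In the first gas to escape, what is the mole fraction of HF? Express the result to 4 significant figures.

Each component's effusion rate ∝ (its partial pressure)·(1/√M) ∝ n_i/√M_i.
x_HF(eff) = (n_HF/√M_HF) / (n_HF/√M_HF + n_NO₂/√M_NO₂)
= (0.336/√20.01) / (0.336/√20.01 + 1.20/√46.01) = 0.07511/(0.07511 + 0.1769) = 0.2980.

0.2980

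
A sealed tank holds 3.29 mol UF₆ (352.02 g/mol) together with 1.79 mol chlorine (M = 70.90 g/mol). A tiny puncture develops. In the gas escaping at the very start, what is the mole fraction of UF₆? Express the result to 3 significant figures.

Effusion rate of each component ∝ n_i/√M_i (partial pressure × 1/√M).
Mole fraction of UF₆ in the effusate = (n_UF₆/√M_UF₆) / (n_UF₆/√M_UF₆ + n_Cl₂/√M_Cl₂)
= (3.29/√352.02) / (3.29/√352.02 + 1.79/√70.90) = 0.1754/(0.1754 + 0.2126) = 0.452.

0.452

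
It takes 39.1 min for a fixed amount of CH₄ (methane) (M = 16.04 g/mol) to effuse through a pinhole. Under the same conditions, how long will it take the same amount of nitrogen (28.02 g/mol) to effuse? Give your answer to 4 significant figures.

Using Graham's law: t_N₂/t_CH₄ = √(M_N₂/M_CH₄) = √(28.02/16.04) = √1.747 = 1.322.
So the time for N₂ is 39.1 × 1.322 = 51.68 min.

51.68 min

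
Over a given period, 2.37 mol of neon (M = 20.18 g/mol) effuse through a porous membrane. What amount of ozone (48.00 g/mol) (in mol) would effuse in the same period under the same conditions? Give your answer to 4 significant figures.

1.537 mol

By Graham's law, rate_O₃/rate_Ne = √(M_Ne/M_O₃) = √(20.18/48.00) = √0.4204 = 0.6484.
So the amount for O₃ is 2.37 × 0.6484 = 1.537 mol.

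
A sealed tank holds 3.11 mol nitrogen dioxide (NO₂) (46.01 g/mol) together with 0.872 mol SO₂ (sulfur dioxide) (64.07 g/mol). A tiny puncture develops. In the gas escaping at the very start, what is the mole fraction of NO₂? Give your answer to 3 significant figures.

The effusion rate of species i is ∝ p_i/√M_i ∝ n_i/√M_i.
So x_NO₂ in the escaping gas = (n_NO₂/√M_NO₂) / Σ(n_i/√M_i)
= (3.11/√46.01) / (3.11/√46.01 + 0.872/√64.07) = 0.4585/(0.4585 + 0.1089) = 0.808.

0.808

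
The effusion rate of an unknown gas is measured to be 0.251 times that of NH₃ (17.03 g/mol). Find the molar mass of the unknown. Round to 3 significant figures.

By Graham's law, rate_X/rate_NH₃ = √(M_NH₃/M_X).
0.251 = √(17.03/M_X)
M_X = 17.03 / 0.251² = 17.03 / 0.06300 = 270 g/mol

270 g/mol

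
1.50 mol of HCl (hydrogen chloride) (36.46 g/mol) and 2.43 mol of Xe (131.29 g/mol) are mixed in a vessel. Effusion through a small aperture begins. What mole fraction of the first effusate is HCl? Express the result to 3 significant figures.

Rate_i ∝ x_i/√M_i (Graham's law weighted by mole fraction), so the effusate composition follows n_i/√M_i.
x_HCl(eff) = (n_HCl/√M_HCl) / (n_HCl/√M_HCl + n_Xe/√M_Xe)
= (1.50/√36.46) / (1.50/√36.46 + 2.43/√131.29) = 0.2484/(0.2484 + 0.2121) = 0.539.

0.539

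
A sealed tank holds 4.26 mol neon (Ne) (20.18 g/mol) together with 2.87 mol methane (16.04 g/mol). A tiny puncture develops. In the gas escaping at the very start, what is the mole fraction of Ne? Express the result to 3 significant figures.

Each component's effusion rate ∝ (its partial pressure)·(1/√M) ∝ n_i/√M_i.
So x_Ne in the escaping gas = (n_Ne/√M_Ne) / Σ(n_i/√M_i)
= (4.26/√20.18) / (4.26/√20.18 + 2.87/√16.04) = 0.9483/(0.9483 + 0.7166) = 0.570.

0.570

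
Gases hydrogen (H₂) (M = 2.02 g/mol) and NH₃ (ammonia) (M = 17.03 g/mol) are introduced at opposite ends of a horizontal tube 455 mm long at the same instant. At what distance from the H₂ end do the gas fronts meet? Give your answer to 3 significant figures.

338 mm

In equal time, each gas travels a distance ∝ its rate ∝ 1/√M, so d_H₂/d_NH₃ = √(M_NH₃/M_H₂) = √(17.03/2.02) = 2.904.
With d_H₂ + d_NH₃ = 455 mm, d_NH₃ = 455/(1 + 2.904) = 116.6 mm.
d_H₂ = 455 − 116.6 = 338 mm.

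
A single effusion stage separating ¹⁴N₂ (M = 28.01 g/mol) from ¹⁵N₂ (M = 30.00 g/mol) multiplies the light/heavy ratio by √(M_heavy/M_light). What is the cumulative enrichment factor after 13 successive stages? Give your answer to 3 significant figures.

Each stage multiplies the ratio by α = √(30.00/28.01), so after 13 stages the overall factor is α^13 = (30.00/28.01)^(13/2).
= 1.07105^(13/2) = 1.56.

1.56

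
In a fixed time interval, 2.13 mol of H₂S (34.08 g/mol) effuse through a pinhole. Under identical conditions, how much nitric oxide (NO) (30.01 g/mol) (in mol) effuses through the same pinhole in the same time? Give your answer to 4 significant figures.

2.270 mol

By Graham's law, rate_NO/rate_H₂S = √(M_H₂S/M_NO) = √(34.08/30.01) = √1.136 = 1.066.
So the amount for NO is 2.13 × 1.066 = 2.270 mol.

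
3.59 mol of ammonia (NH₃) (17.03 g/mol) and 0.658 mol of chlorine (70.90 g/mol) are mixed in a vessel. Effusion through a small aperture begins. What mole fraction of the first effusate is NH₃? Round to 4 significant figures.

Rate_i ∝ x_i/√M_i (Graham's law weighted by mole fraction), so the effusate composition follows n_i/√M_i.
x_NH₃(eff) = (n_NH₃/√M_NH₃) / (n_NH₃/√M_NH₃ + n_Cl₂/√M_Cl₂)
= (3.59/√17.03) / (3.59/√17.03 + 0.658/√70.90) = 0.8699/(0.8699 + 0.07815) = 0.9176.

0.9176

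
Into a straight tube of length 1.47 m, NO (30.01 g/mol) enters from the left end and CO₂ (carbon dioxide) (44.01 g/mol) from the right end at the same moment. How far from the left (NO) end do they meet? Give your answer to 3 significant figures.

Graham's law gives d_NO/d_CO₂ = rate_NO/rate_CO₂ = √(M_CO₂/M_NO) = √(44.01/30.01) = 1.211.
With d_NO + d_CO₂ = 1.47 m, d_CO₂ = 1.47/(1 + 1.211) = 0.6649 m.
d_NO = 1.47 − 0.6649 = 0.805 m.

0.805 m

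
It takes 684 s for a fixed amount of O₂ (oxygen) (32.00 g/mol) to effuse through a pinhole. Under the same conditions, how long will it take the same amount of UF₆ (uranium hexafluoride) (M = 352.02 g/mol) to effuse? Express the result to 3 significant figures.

2270 s

Using Graham's law: t_UF₆/t_O₂ = √(M_UF₆/M_O₂) = √(352.02/32.00) = √11.00 = 3.317.
So the time for UF₆ is 684 × 3.317 = 2270 s.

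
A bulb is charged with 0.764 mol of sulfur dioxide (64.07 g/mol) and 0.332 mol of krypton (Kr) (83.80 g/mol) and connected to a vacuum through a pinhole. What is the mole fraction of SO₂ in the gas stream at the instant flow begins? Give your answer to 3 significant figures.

The effusion rate of species i is ∝ p_i/√M_i ∝ n_i/√M_i.
x_SO₂(eff) = (n_SO₂/√M_SO₂) / (n_SO₂/√M_SO₂ + n_Kr/√M_Kr)
= (0.764/√64.07) / (0.764/√64.07 + 0.332/√83.80) = 0.09545/(0.09545 + 0.03627) = 0.725.

0.725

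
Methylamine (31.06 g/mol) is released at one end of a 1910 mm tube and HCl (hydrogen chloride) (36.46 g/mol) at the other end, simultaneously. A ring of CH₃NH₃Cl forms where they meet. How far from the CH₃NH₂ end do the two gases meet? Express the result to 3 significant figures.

The fronts meet when d_CH₃NH₂ + d_HCl = L with d_CH₃NH₂/d_HCl = √(M_HCl/M_CH₃NH₂) (Graham's law). Here √(M_HCl/M_CH₃NH₂) = √(36.46/31.06) = 1.083.
With d_CH₃NH₂ + d_HCl = 1910 mm, d_HCl = 1910/(1 + 1.083) = 916.8 mm.
d_CH₃NH₂ = 1910 − 916.8 = 993 mm.

993 mm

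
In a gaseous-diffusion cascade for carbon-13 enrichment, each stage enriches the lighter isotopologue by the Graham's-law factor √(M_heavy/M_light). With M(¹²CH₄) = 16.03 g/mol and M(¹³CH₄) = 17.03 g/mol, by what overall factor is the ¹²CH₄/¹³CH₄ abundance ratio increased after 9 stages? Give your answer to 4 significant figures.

1.313

Overall factor = α^9 with α = √(17.03/16.03), i.e. (17.03/16.03)^(9/2).
= 1.06238^(9/2) = 1.313.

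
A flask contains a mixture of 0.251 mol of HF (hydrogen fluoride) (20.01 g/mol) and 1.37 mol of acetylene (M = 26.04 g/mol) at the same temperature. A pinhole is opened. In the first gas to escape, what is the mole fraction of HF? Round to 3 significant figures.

0.173

Each component's effusion rate ∝ (its partial pressure)·(1/√M) ∝ n_i/√M_i.
Mole fraction of HF in the effusate = (n_HF/√M_HF) / (n_HF/√M_HF + n_C₂H₂/√M_C₂H₂)
= (0.251/√20.01) / (0.251/√20.01 + 1.37/√26.04) = 0.05611/(0.05611 + 0.2685) = 0.173.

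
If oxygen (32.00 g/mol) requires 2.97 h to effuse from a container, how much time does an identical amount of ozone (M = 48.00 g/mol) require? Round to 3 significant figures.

By Graham's law, t_O₃/t_O₂ = √(M_O₃/M_O₂) = √(48.00/32.00) = √1.500 = 1.225.
So the time for O₃ is 2.97 × 1.225 = 3.64 h.

3.64 h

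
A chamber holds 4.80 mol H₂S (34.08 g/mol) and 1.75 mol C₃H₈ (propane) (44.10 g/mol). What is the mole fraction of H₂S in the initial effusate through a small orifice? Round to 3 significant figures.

0.757

The effusion rate of species i is ∝ p_i/√M_i ∝ n_i/√M_i.
So x_H₂S in the escaping gas = (n_H₂S/√M_H₂S) / Σ(n_i/√M_i)
= (4.80/√34.08) / (4.80/√34.08 + 1.75/√44.10) = 0.8222/(0.8222 + 0.2635) = 0.757.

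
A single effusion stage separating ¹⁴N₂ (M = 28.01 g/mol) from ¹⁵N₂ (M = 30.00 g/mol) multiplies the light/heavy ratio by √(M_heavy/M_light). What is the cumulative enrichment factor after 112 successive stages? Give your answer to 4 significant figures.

Overall factor = α^112 with α = √(30.00/28.01), i.e. (30.00/28.01)^(112/2).
= 1.07105^56 = 46.69.

46.69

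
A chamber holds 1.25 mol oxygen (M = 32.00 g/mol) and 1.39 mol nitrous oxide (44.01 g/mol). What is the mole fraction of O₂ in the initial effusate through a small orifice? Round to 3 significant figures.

The effusion rate of species i is ∝ p_i/√M_i ∝ n_i/√M_i.
So x_O₂ in the escaping gas = (n_O₂/√M_O₂) / Σ(n_i/√M_i)
= (1.25/√32.00) / (1.25/√32.00 + 1.39/√44.01) = 0.2210/(0.2210 + 0.2095) = 0.513.

0.513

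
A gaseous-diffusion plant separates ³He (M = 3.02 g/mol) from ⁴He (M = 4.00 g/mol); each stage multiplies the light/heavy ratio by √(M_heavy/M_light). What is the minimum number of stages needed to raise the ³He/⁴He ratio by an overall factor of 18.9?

21

Single-stage factor α = √(4.00/3.02), so ln α = ½ ln(1.32450) = 0.1405.
Need α^N ≥ 18.9 ⇒ N ≥ ln(18.9) / ln α = 2.939 / 0.1405 = 20.92.
Rounding up, N = 21 stages.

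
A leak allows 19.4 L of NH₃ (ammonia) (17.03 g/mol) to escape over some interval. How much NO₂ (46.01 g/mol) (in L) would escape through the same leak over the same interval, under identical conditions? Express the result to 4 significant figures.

11.80 L

Since effusion rate ∝ 1/√M, rate_NO₂/rate_NH₃ = √(M_NH₃/M_NO₂) = √(17.03/46.01) = √0.3701 = 0.6084.
So the volume for NO₂ is 19.4 × 0.6084 = 11.80 L.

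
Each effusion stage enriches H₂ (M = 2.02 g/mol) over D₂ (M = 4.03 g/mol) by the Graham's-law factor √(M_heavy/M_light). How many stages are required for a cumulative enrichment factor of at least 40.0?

11

Single-stage factor α = √(4.03/2.02), so ln α = ½ ln(1.99505) = 0.3453.
Need α^N ≥ 40.0 ⇒ N ≥ ln(40.0) / ln α = 3.689 / 0.3453 = 10.68.
Minimum whole number of stages: N = 11.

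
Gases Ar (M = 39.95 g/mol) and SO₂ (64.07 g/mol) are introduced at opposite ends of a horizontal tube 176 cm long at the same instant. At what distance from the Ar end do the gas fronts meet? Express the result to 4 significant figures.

Distances travelled in equal time are proportional to diffusion rates, so d_Ar/d_SO₂ = √(M_SO₂/M_Ar) = √(64.07/39.95) = 1.266.
With d_Ar + d_SO₂ = 176 cm, d_SO₂ = 176/(1 + 1.266) = 77.66 cm.
d_Ar = 176 − 77.66 = 98.34 cm.

98.34 cm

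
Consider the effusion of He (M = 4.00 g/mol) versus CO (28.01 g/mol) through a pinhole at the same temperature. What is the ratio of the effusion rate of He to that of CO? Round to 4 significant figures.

2.646

Using Graham's law: rate_He/rate_CO = √(M_CO/M_He) = √(28.01/4.00) = √7.003 = 2.646.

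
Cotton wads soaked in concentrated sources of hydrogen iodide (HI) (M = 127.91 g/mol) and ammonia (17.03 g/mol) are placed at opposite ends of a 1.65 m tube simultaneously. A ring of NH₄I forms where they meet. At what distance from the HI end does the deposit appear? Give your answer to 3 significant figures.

0.441 m

In equal time, each gas travels a distance ∝ its rate ∝ 1/√M, so d_HI/d_NH₃ = √(M_NH₃/M_HI) = √(17.03/127.91) = 0.3649.
With d_HI + d_NH₃ = 1.65 m, d_NH₃ = 1.65/(1 + 0.3649) = 1.209 m.
d_HI = 1.65 − 1.209 = 0.441 m.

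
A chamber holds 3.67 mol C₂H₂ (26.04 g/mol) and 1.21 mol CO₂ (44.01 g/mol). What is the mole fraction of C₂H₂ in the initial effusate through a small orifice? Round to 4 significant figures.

0.7977

Rate_i ∝ x_i/√M_i (Graham's law weighted by mole fraction), so the effusate composition follows n_i/√M_i.
x_C₂H₂(eff) = (n_C₂H₂/√M_C₂H₂) / (n_C₂H₂/√M_C₂H₂ + n_CO₂/√M_CO₂)
= (3.67/√26.04) / (3.67/√26.04 + 1.21/√44.01) = 0.7192/(0.7192 + 0.1824) = 0.7977.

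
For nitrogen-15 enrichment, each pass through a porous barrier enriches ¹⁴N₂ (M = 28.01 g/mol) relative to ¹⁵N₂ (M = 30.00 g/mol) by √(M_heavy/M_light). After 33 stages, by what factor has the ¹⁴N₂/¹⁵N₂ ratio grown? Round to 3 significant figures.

After 33 stages the ratio has grown by (√(30.00/28.01))^33 = (30.00/28.01)^(33/2).
= 1.07105^(33/2) = 3.10.

3.10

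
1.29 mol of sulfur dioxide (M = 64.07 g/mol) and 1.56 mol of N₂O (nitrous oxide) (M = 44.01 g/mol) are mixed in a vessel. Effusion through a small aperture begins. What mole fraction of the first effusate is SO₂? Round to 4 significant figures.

Rate_i ∝ x_i/√M_i (Graham's law weighted by mole fraction), so the effusate composition follows n_i/√M_i.
So x_SO₂ in the escaping gas = (n_SO₂/√M_SO₂) / Σ(n_i/√M_i)
= (1.29/√64.07) / (1.29/√64.07 + 1.56/√44.01) = 0.1612/(0.1612 + 0.2352) = 0.4067.

0.4067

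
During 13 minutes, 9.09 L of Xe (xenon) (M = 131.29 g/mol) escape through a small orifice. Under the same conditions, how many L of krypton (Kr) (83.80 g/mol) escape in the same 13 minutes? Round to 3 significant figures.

By Graham's law, rate_Kr/rate_Xe = √(M_Xe/M_Kr) = √(131.29/83.80) = √1.567 = 1.252.
So the volume for Kr is 9.09 × 1.252 = 11.4 L.

11.4 L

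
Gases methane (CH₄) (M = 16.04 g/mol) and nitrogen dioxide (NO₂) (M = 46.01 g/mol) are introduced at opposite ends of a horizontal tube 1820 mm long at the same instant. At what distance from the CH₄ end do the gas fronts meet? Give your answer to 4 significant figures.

In equal time, each gas travels a distance ∝ its rate ∝ 1/√M, so d_CH₄/d_NO₂ = √(M_NO₂/M_CH₄) = √(46.01/16.04) = 1.694.
With d_CH₄ + d_NO₂ = 1820 mm, d_NO₂ = 1820/(1 + 1.694) = 675.7 mm.
d_CH₄ = 1820 − 675.7 = 1144 mm.

1144 mm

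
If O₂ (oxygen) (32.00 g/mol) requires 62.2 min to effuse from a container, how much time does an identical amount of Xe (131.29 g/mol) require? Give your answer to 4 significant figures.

126.0 min

From Graham's law, t_Xe/t_O₂ = √(M_Xe/M_O₂) = √(131.29/32.00) = √4.103 = 2.026.
So the time for Xe is 62.2 × 2.026 = 126.0 min.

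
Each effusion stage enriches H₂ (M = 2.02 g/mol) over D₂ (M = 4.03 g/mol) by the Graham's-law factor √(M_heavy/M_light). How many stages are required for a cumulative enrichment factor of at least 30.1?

Single-stage factor α = √(4.03/2.02), so ln α = ½ ln(1.99505) = 0.3453.
Need α^N ≥ 30.1 ⇒ N ≥ ln(30.1) / ln α = 3.405 / 0.3453 = 9.86.
So at least 10 stages are needed.

10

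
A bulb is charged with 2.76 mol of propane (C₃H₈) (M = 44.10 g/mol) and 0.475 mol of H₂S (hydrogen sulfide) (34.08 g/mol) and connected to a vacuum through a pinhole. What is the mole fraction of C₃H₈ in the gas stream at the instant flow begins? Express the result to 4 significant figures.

Effusion rate of each component ∝ n_i/√M_i (partial pressure × 1/√M).
x_C₃H₈(eff) = (n_C₃H₈/√M_C₃H₈) / (n_C₃H₈/√M_C₃H₈ + n_H₂S/√M_H₂S)
= (2.76/√44.10) / (2.76/√44.10 + 0.475/√34.08) = 0.4156/(0.4156 + 0.08137) = 0.8363.

0.8363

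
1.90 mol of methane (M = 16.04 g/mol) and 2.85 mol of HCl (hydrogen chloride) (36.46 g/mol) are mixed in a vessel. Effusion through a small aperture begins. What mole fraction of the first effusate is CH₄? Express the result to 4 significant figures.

0.5013

The effusion rate of species i is ∝ p_i/√M_i ∝ n_i/√M_i.
x_CH₄(eff) = (n_CH₄/√M_CH₄) / (n_CH₄/√M_CH₄ + n_HCl/√M_HCl)
= (1.90/√16.04) / (1.90/√16.04 + 2.85/√36.46) = 0.4744/(0.4744 + 0.4720) = 0.5013.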